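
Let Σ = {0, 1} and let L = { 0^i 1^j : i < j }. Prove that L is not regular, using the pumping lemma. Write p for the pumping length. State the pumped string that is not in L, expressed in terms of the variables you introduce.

0^{p+k} 1^{p+1}

Suppose for contradiction that L is regular, and let p be the pumping length.
Choose w = 0^p 1^{p+1} ∈ L, with |w| = 2p+1 ≥ p.
The pumping lemma gives a decomposition w = xyz where |xy| ≤ p and |y| > 0.
Because |xy| ≤ p and w begins with p copies of 0, we have y = 0^k with 1 ≤ k ≤ p.
Consider xy^2z = 0^{p+k} 1^{p+1}. Since k ≥ 1, the 0-count p+k is at least p+1, so i < j fails; thus xy^2z ∉ L.
Contradiction. Therefore L is not regular.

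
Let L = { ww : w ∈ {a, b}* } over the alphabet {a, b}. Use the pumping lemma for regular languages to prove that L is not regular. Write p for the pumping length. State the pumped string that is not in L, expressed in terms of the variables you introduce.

Assume L is regular. Let p be the pumping length given by the pumping lemma.
Take w = a^p b^p a^p b^p = uu where u = a^pb^p; then w ∈ L and |w| = 4p ≥ p.
The pumping lemma gives a decomposition w = xyz where |xy| ≤ p and y is nonempty.
Because |xy| ≤ p and w begins with p copies of a, we have y = a^k with 1 ≤ k ≤ p.
Pump with i = 2: xy^2z = a^{p+k} b^p a^p b^p, of length 4p+k. Suppose this equals vv. The string starts with a and ends with b, so v does too; thus the boundary between the two copies of v is a b→a transition. There is exactly one such transition, at position 2p+k, so |v| = 2p+k and |vv| = 4p+2k ≠ 4p+k since k ≥ 1. So xy^2z ∉ L.
This contradicts the pumping lemma, so L is not regular.

a^{p+k} b^p a^p b^p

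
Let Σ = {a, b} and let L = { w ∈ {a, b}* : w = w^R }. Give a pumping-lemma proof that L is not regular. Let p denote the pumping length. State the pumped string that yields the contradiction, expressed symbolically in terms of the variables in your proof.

Assume L is regular. Let p be the pumping length given by the pumping lemma.
Take w = a^p b a^p, a palindrome of length 2p+1 ≥ p.
By the pumping lemma, w = xyz with |xy| ≤ p and |y| ≥ 1.
Because |xy| ≤ p and w begins with p copies of a, we have y = a^k with 1 ≤ k ≤ p.
Pump with i = 2: xy^2z = a^{p+k} b a^p. Its reverse is a^p b a^{p+k}, which differs from xy^2z since k ≥ 1. So xy^2z is not a palindrome and xy^2z ∉ L.
This contradicts the pumping lemma, so L is not regular.

a^{p+k} b a^p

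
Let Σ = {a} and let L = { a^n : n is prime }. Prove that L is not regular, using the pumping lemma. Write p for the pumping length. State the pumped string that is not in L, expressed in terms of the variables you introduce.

a^{q(1+k)}

Assume L is regular; let p be its pumping constant.
Let q be a prime with q ≥ p+2 (infinitely many primes exist), and take w = a^q ∈ L with |w| = q ≥ p.
By the pumping lemma, w = xyz with |xy| ≤ p and |y| ≥ 1.
Then y = a^k for some k with 1 ≤ k ≤ p.
Since 1 ≤ k ≤ p, |xz| = q-k. Pump with i = q+1: |xy^{q+1}z| = (q-k)+(q+1)k = q+qk = q(1+k), which is composite (both factors ≥ 2). So xy^{q+1}z = a^{q(1+k)} ∉ L.
This is a contradiction; hence L is not regular.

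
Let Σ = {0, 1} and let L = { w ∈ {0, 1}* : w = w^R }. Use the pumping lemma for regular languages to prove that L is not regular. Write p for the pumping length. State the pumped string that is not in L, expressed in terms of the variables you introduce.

Toward a contradiction, assume L is regular with pumping length p.
Take w = 0^p 1 0^p, a palindrome of length 2p+1 ≥ p.
By the pumping lemma, w = xyz with |xy| ≤ p and |y| > 0.
The first p characters of w are 0's, so xy (and hence y) consists only of 0's. Write y = 0^k, 1 ≤ k ≤ p.
Pump with i = 2: xy^2z = 0^{p+k} 1 0^p. Its reverse is 0^p 1 0^{p+k}, which differs from xy^2z since k ≥ 1. So xy^2z is not a palindrome and xy^2z ∉ L.
Contradiction. Therefore L is not regular.

0^{p+k} 1 0^p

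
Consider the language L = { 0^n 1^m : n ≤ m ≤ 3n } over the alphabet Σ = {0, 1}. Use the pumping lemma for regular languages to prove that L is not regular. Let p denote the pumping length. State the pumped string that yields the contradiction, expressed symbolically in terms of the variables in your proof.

Toward a contradiction, assume L is regular with pumping length p.
Take w = 0^p 1^p ∈ L (since p ≤ p ≤ 3p), with |w| = 2p ≥ p.
Write w = xyz as guaranteed by the lemma, with |xy| ≤ p and |y| ≥ 1.
Because |xy| ≤ p and w begins with p copies of 0, we have y = 0^k with 1 ≤ k ≤ p.
Pump with i = 2: xy^2z = 0^{p+k} 1^p. Now n = p+k > p = m, so the condition n ≤ m fails. Thus xy^2z ∉ L.
This is a contradiction; hence L is not regular.

0^{p+k} 1^p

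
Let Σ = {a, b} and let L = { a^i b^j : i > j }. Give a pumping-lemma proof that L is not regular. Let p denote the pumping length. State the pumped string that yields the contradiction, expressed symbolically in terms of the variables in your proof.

Assume L is regular. Let p be the pumping length given by the pumping lemma.
Choose w = a^{p+1} b^p ∈ L, with |w| = 2p+1 ≥ p.
Write w = xyz as guaranteed by the lemma, with |xy| ≤ p and y is nonempty.
Because |xy| ≤ p and w begins with p copies of a, we have y = a^k with 1 ≤ k ≤ p.
Consider xy^0z = xz = a^{p+1-k} b^p. Since k ≥ 1, the a-count p+1-k is at most p, so i > j fails; thus xz ∉ L.
Contradiction. Therefore L is not regular.

a^{p+1-k} b^p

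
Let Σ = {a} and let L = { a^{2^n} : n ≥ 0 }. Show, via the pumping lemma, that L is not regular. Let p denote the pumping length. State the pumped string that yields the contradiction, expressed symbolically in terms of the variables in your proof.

Assume L is regular; let p be its pumping constant.
Take w = a^{2^p} ∈ L with |w| = 2^p ≥ p.
By the pumping lemma, w = xyz with |xy| ≤ p and |y| > 0.
Then y = a^k for some k with 1 ≤ k ≤ p.
Pump with i = 2: xy^2z = a^{2^p+k}. Since 1 ≤ k ≤ p < 2^p, we have 2^p < 2^p+k < 2^{p+1}, so 2^p+k is not a power of 2. So xy^2z ∉ L.
This contradicts the pumping lemma, so L is not regular.

a^{2^p+k}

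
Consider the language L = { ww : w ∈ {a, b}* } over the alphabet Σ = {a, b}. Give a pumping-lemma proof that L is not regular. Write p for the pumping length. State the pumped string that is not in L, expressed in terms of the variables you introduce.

a^{p+k} b^p a^p b^p

Assume L is regular; let p be its pumping constant.
Take w = a^p b^p a^p b^p = uu where u = a^pb^p; then w ∈ L and |w| = 4p ≥ p.
By the pumping lemma, w = xyz with |xy| ≤ p and y is nonempty.
Because |xy| ≤ p and w begins with p copies of a, we have y = a^k with 1 ≤ k ≤ p.
Pump with i = 2: xy^2z = a^{p+k} b^p a^p b^p, of length 4p+k. Suppose this equals vv. The string starts with a and ends with b, so v does too; thus the boundary between the two copies of v is a b→a transition. There is exactly one such transition, at position 2p+k, so |v| = 2p+k and |vv| = 4p+2k ≠ 4p+k since k ≥ 1. So xy^2z ∉ L.
Contradiction. Therefore L is not regular.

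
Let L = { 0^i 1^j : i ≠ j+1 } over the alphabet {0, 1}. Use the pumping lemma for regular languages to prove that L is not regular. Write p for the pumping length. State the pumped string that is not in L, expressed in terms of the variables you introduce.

Toward a contradiction, assume L is regular with pumping length p.
Choose w = 0^p 1^{p+p!-1}. Since p ≠ (p+p!-1)+1 = p+p!, w ∈ L; and |w| ≥ p.
The pumping lemma gives a decomposition w = xyz where |xy| ≤ p and |y| > 0.
Since the first p symbols of w are all 0's and |xy| ≤ p, y lies entirely in the leading 0-block: y = 0^k for some k with 1 ≤ k ≤ p.
Since 1 ≤ k ≤ p, k divides p!; set t = 1 + p!/k. Then xy^t z has p + (p!/k)·k = p + p! copies of 0. Now the 0-count is p+p! and (1-count)+1 = (p+p!-1)+1 = p+p!, so i ≠ j+1 fails. So xy^t z = 0^{p+p!} 1^{p+p!-1} ∉ L.
This contradicts the pumping lemma, so L is not regular.

0^{p+p!} 1^{p+p!-1}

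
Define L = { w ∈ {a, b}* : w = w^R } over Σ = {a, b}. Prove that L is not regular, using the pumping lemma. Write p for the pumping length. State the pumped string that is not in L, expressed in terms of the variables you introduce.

a^{p+k} b a^p

Toward a contradiction, assume L is regular with pumping length p.
Take w = a^p b a^p, a palindrome of length 2p+1 ≥ p.
By the pumping lemma, w = xyz with |xy| ≤ p and y is nonempty.
Because |xy| ≤ p and w begins with p copies of a, we have y = a^k with 1 ≤ k ≤ p.
Pump with i = 2: xy^2z = a^{p+k} b a^p. Its reverse is a^p b a^{p+k}, which differs from xy^2z since k ≥ 1. So xy^2z is not a palindrome and xy^2z ∉ L.
This is a contradiction; hence L is not regular.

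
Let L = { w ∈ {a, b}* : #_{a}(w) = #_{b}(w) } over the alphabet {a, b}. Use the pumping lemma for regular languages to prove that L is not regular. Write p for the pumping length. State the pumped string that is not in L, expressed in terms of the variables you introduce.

Assume L is regular. Let p be the pumping length given by the pumping lemma.
Choose w = a^p b^p ∈ L with |w| = 2p ≥ p.
By the pumping lemma, w = xyz with |xy| ≤ p and y is nonempty.
Because |xy| ≤ p and w begins with p copies of a, we have y = a^k with 1 ≤ k ≤ p.
Pump with i = 2: xy^2z = a^{p+k} b^p has p+k occurrences of a but only p of b. Since k ≥ 1 the counts differ, so xy^2z ∉ L.
This is a contradiction; hence L is not regular.

a^{p+k} b^p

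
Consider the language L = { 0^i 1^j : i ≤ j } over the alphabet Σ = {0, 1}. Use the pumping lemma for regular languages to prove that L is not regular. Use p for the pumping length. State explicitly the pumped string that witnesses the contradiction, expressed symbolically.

0^{p+k} 1^p

Suppose for contradiction that L is regular, and let p be the pumping length.
Choose w = 0^p 1^p ∈ L, with |w| = 2p ≥ p.
By the pumping lemma, w = xyz with |xy| ≤ p and |y| ≥ 1.
The first p characters of w are 0's, so xy (and hence y) consists only of 0's. Write y = 0^k, 1 ≤ k ≤ p.
Consider xy^2z = 0^{p+k} 1^p. Since k ≥ 1, the 0-count p+k exceeds the 1-count p, so i ≤ j fails; thus xy^2z ∉ L.
This is a contradiction; hence L is not regular.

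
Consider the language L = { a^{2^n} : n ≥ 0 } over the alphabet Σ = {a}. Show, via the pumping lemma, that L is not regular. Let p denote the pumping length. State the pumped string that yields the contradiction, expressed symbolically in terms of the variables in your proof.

Suppose for contradiction that L is regular, and let p be the pumping length.
Take w = a^{2^p} ∈ L with |w| = 2^p ≥ p.
By the pumping lemma, w = xyz with |xy| ≤ p and y is nonempty.
Then y = a^k for some k with 1 ≤ k ≤ p.
Pump with i = 2: xy^2z = a^{2^p+k}. Since 1 ≤ k ≤ p < 2^p, we have 2^p < 2^p+k < 2^{p+1}, so 2^p+k is not a power of 2. So xy^2z ∉ L.
This contradicts the pumping lemma, so L is not regular.

a^{2^p+k}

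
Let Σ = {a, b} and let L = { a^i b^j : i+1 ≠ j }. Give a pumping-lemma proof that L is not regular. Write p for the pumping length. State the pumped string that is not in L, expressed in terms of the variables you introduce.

a^{p+p!} b^{p+p!+1}

Suppose for contradiction that L is regular, and let p be the pumping length.
Choose w = a^p b^{p+p!+1}. Since p ≠ (p+p!+1)-1 = p+p!, w ∈ L; and |w| ≥ p.
By the pumping lemma, w = xyz with |xy| ≤ p and y is nonempty.
Because |xy| ≤ p and w begins with p copies of a, we have y = a^k with 1 ≤ k ≤ p.
Since 1 ≤ k ≤ p, k divides p!; set t = 1 + p!/k. Then xy^t z has p + (p!/k)·k = p + p! copies of a. Now the a-count is p+p! and (b-count)-1 = (p+p!+1)-1 = p+p!, so i+1 ≠ j fails. So xy^t z = a^{p+p!} b^{p+p!+1} ∉ L.
This contradicts the pumping lemma, so L is not regular.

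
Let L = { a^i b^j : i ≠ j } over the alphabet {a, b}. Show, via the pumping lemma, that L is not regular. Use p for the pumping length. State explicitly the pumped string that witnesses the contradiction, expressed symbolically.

Assume L is regular; let p be its pumping constant.
Choose w = a^p b^{p+p!}. Since p ≠ p+p!, w ∈ L; and |w| ≥ p.
By the pumping lemma, w = xyz with |xy| ≤ p and |y| ≥ 1.
Since the first p symbols of w are all a's and |xy| ≤ p, y lies entirely in the leading a-block: y = a^k for some k with 1 ≤ k ≤ p.
Since 1 ≤ k ≤ p, k divides p!; set t = 1 + p!/k. Then xy^t z has p + (p!/k)·k = p + p! copies of a. Now the a-count equals the b-count, so i ≠ j fails. So xy^t z = a^{p+p!} b^{p+p!} ∉ L.
This is a contradiction; hence L is not regular.

a^{p+p!} b^{p+p!}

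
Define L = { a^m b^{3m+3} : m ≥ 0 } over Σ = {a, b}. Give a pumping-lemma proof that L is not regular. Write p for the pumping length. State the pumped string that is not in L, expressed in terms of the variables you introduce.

a^{p+k} b^{3p+3}

Suppose for contradiction that L is regular, and let p be the pumping length.
Let w = a^p b^{3p+3} ∈ L; note |w| = 4p+3 ≥ p.
The pumping lemma gives a decomposition w = xyz where |xy| ≤ p and y is nonempty.
The first p characters of w are a's, so xy (and hence y) consists only of a's. Write y = a^k, 1 ≤ k ≤ p.
Pump with i = 2: xy^2z = a^{p+k} b^{3p+3}. For this to lie in L we would need 3p+3 = 3(p+k)+3, which forces k = 0. But k ≥ 1, so xy^2z ∉ L.
This contradicts the pumping lemma, so L is not regular.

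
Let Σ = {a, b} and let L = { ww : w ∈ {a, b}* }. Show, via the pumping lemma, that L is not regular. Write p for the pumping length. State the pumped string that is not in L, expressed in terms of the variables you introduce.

a^{p+k} b^p a^p b^p

Assume L is regular. Let p be the pumping length given by the pumping lemma.
Take w = a^p b^p a^p b^p = uu where u = a^pb^p; then w ∈ L and |w| = 4p ≥ p.
By the pumping lemma, w = xyz with |xy| ≤ p and |y| > 0.
Because |xy| ≤ p and w begins with p copies of a, we have y = a^k with 1 ≤ k ≤ p.
Pump with i = 2: xy^2z = a^{p+k} b^p a^p b^p, of length 4p+k. Suppose this equals vv. The string starts with a and ends with b, so v does too; thus the boundary between the two copies of v is a b→a transition. There is exactly one such transition, at position 2p+k, so |v| = 2p+k and |vv| = 4p+2k ≠ 4p+k since k ≥ 1. So xy^2z ∉ L.
This contradicts the pumping lemma, so L is not regular.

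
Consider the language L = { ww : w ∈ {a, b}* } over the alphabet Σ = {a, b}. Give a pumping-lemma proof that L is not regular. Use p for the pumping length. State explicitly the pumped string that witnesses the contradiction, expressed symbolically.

a^{p+k} b^p a^p b^p

Assume L is regular. Let p be the pumping length given by the pumping lemma.
Take w = a^p b^p a^p b^p = uu where u = a^pb^p; then w ∈ L and |w| = 4p ≥ p.
By the pumping lemma, w = xyz with |xy| ≤ p and |y| > 0.
The first p characters of w are a's, so xy (and hence y) consists only of a's. Write y = a^k, 1 ≤ k ≤ p.
Pump with i = 2: xy^2z = a^{p+k} b^p a^p b^p, of length 4p+k. Suppose this equals vv. The string starts with a and ends with b, so v does too; thus the boundary between the two copies of v is a b→a transition. There is exactly one such transition, at position 2p+k, so |v| = 2p+k and |vv| = 4p+2k ≠ 4p+k since k ≥ 1. So xy^2z ∉ L.
This is a contradiction; hence L is not regular.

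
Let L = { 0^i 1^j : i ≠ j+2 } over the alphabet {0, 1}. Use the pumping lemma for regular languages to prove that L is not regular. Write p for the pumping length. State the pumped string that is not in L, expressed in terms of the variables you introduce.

0^{p+p!} 1^{p+p!-2}

Suppose for contradiction that L is regular, and let p be the pumping length.
Choose w = 0^p 1^{p+p!-2}. Since p ≠ (p+p!-2)+2 = p+p!, w ∈ L; and |w| ≥ p.
Write w = xyz as guaranteed by the lemma, with |xy| ≤ p and y is nonempty.
Since the first p symbols of w are all 0's and |xy| ≤ p, y lies entirely in the leading 0-block: y = 0^k for some k with 1 ≤ k ≤ p.
Since 1 ≤ k ≤ p, k divides p!; set t = 1 + p!/k. Then xy^t z has p + (p!/k)·k = p + p! copies of 0. Now the 0-count is p+p! and (1-count)+2 = (p+p!-2)+2 = p+p!, so i ≠ j+2 fails. So xy^t z = 0^{p+p!} 1^{p+p!-2} ∉ L.
This is a contradiction; hence L is not regular.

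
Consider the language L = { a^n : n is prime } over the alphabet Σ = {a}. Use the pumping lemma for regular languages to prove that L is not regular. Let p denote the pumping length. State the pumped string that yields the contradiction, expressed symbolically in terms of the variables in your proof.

Toward a contradiction, assume L is regular with pumping length p.
Let q be a prime with q ≥ p+2 (infinitely many primes exist), and take w = a^q ∈ L with |w| = q ≥ p.
The pumping lemma gives a decomposition w = xyz where |xy| ≤ p and y is nonempty.
Then y = a^k for some k with 1 ≤ k ≤ p.
Since 1 ≤ k ≤ p, |xz| = q-k. Pump with i = q+1: |xy^{q+1}z| = (q-k)+(q+1)k = q+qk = q(1+k), which is composite (both factors ≥ 2). So xy^{q+1}z = a^{q(1+k)} ∉ L.
This is a contradiction; hence L is not regular.

a^{q(1+k)}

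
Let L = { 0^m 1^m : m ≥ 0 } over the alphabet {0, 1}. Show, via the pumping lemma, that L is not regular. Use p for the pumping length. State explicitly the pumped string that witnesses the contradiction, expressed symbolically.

Assume L is regular. Let p be the pumping length given by the pumping lemma.
Let w = 0^p 1^p ∈ L; note |w| = 2p ≥ p.
Write w = xyz as guaranteed by the lemma, with |xy| ≤ p and |y| > 0.
Since the first p symbols of w are all 0's and |xy| ≤ p, y lies entirely in the leading 0-block: y = 0^k for some k with 1 ≤ k ≤ p.
Pump with i = 2: xy^2z = 0^{p+k} 1^p. For this to lie in L we would need p = p+k, which forces k = 0. But k ≥ 1, so xy^2z ∉ L.
This is a contradiction; hence L is not regular.

0^{p+k} 1^p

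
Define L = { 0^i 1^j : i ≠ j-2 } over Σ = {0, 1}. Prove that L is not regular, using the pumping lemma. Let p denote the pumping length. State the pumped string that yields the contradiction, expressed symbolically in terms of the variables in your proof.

Assume L is regular. Let p be the pumping length given by the pumping lemma.
Choose w = 0^p 1^{p+p!+2}. Since p ≠ (p+p!+2)-2 = p+p!, w ∈ L; and |w| ≥ p.
The pumping lemma gives a decomposition w = xyz where |xy| ≤ p and y is nonempty.
Because |xy| ≤ p and w begins with p copies of 0, we have y = 0^k with 1 ≤ k ≤ p.
Since 1 ≤ k ≤ p, k divides p!; set t = 1 + p!/k. Then xy^t z has p + (p!/k)·k = p + p! copies of 0. Now the 0-count is p+p! and (1-count)-2 = (p+p!+2)-2 = p+p!, so i ≠ j-2 fails. So xy^t z = 0^{p+p!} 1^{p+p!+2} ∉ L.
This is a contradiction; hence L is not regular.

0^{p+p!} 1^{p+p!+2}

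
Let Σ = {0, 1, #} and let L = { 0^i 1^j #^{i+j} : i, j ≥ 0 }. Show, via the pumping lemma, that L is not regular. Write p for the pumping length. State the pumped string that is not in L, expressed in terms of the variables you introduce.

Toward a contradiction, assume L is regular with pumping length p.
Take w = 0^p 1^p #^{2p} ∈ L (with i=j=p, i+j=2p), |w| = 4p ≥ p.
The pumping lemma gives a decomposition w = xyz where |xy| ≤ p and y is nonempty.
The first p characters of w are 0's, so xy (and hence y) consists only of 0's. Write y = 0^k, 1 ≤ k ≤ p.
Consider xy^2z = 0^{p+k} 1^p #^{2p}. Now the 0- and 1-counts sum to 2p+k, but the #-count is 2p ≠ 2p+k. So xy^2z ∉ L.
This is a contradiction; hence L is not regular.

0^{p+k} 1^p #^{2p}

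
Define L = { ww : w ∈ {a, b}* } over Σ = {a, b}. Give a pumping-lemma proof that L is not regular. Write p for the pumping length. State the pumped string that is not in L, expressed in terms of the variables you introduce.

Suppose for contradiction that L is regular, and let p be the pumping length.
Take w = a^p b^p a^p b^p = uu where u = a^pb^p; then w ∈ L and |w| = 4p ≥ p.
Write w = xyz as guaranteed by the lemma, with |xy| ≤ p and y is nonempty.
The first p characters of w are a's, so xy (and hence y) consists only of a's. Write y = a^k, 1 ≤ k ≤ p.
Pump with i = 2: xy^2z = a^{p+k} b^p a^p b^p, of length 4p+k. Suppose this equals vv. The string starts with a and ends with b, so v does too; thus the boundary between the two copies of v is a b→a transition. There is exactly one such transition, at position 2p+k, so |v| = 2p+k and |vv| = 4p+2k ≠ 4p+k since k ≥ 1. So xy^2z ∉ L.
This contradicts the pumping lemma, so L is not regular.

a^{p+k} b^p a^p b^p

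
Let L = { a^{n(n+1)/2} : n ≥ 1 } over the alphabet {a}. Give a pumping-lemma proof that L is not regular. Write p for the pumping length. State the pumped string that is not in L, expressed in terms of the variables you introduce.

a^{p(p+1)/2+k}

Toward a contradiction, assume L is regular with pumping length p.
Take w = a^{p(p+1)/2} ∈ L with |w| = p(p+1)/2 ≥ p.
The pumping lemma gives a decomposition w = xyz where |xy| ≤ p and y is nonempty.
Then y = a^k for some k with 1 ≤ k ≤ p.
Pump with i = 2: xy^2z = a^{p(p+1)/2+k}. Since 1 ≤ k ≤ p, p(p+1)/2 < p(p+1)/2+k ≤ p(p+1)/2+p < (p+1)(p+2)/2, so p(p+1)/2+k is strictly between consecutive triangular numbers. So xy^2z ∉ L.
This contradicts the pumping lemma, so L is not regular.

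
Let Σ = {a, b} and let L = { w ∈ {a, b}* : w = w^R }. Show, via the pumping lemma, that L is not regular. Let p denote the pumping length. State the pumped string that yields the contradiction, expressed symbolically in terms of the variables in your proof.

Suppose for contradiction that L is regular, and let p be the pumping length.
Take w = a^p b a^p, a palindrome of length 2p+1 ≥ p.
The pumping lemma gives a decomposition w = xyz where |xy| ≤ p and |y| > 0.
Because |xy| ≤ p and w begins with p copies of a, we have y = a^k with 1 ≤ k ≤ p.
Pump with i = 2: xy^2z = a^{p+k} b a^p. Its reverse is a^p b a^{p+k}, which differs from xy^2z since k ≥ 1. So xy^2z is not a palindrome and xy^2z ∉ L.
Contradiction. Therefore L is not regular.

a^{p+k} b a^p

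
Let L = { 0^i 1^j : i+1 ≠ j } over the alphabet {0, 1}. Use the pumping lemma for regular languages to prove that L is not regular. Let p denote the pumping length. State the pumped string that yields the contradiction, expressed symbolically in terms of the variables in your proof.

Suppose for contradiction that L is regular, and let p be the pumping length.
Choose w = 0^p 1^{p+p!+1}. Since p ≠ (p+p!+1)-1 = p+p!, w ∈ L; and |w| ≥ p.
Write w = xyz as guaranteed by the lemma, with |xy| ≤ p and |y| ≥ 1.
The first p characters of w are 0's, so xy (and hence y) consists only of 0's. Write y = 0^k, 1 ≤ k ≤ p.
Since 1 ≤ k ≤ p, k divides p!; set t = 1 + p!/k. Then xy^t z has p + (p!/k)·k = p + p! copies of 0. Now the 0-count is p+p! and (1-count)-1 = (p+p!+1)-1 = p+p!, so i+1 ≠ j fails. So xy^t z = 0^{p+p!} 1^{p+p!+1} ∉ L.
This contradicts the pumping lemma, so L is not regular.

0^{p+p!} 1^{p+p!+1}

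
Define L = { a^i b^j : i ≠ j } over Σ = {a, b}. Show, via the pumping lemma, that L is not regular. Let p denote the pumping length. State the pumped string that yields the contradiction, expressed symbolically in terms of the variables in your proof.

a^{p+p!} b^{p+p!}

Toward a contradiction, assume L is regular with pumping length p.
Choose w = a^p b^{p+p!}. Since p ≠ p+p!, w ∈ L; and |w| ≥ p.
Write w = xyz as guaranteed by the lemma, with |xy| ≤ p and y is nonempty.
Because |xy| ≤ p and w begins with p copies of a, we have y = a^k with 1 ≤ k ≤ p.
Since 1 ≤ k ≤ p, k divides p!; set t = 1 + p!/k. Then xy^t z has p + (p!/k)·k = p + p! copies of a. Now the a-count equals the b-count, so i ≠ j fails. So xy^t z = a^{p+p!} b^{p+p!} ∉ L.
Contradiction. Therefore L is not regular.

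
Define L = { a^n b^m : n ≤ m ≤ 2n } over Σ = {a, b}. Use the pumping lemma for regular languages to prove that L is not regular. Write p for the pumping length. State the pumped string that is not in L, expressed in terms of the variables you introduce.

Assume L is regular; let p be its pumping constant.
Take w = a^p b^p ∈ L (since p ≤ p ≤ 2p), with |w| = 2p ≥ p.
By the pumping lemma, w = xyz with |xy| ≤ p and |y| > 0.
The first p characters of w are a's, so xy (and hence y) consists only of a's. Write y = a^k, 1 ≤ k ≤ p.
Pump with i = 2: xy^2z = a^{p+k} b^p. Now n = p+k > p = m, so the condition n ≤ m fails. Thus xy^2z ∉ L.
Contradiction. Therefore L is not regular.

a^{p+k} b^p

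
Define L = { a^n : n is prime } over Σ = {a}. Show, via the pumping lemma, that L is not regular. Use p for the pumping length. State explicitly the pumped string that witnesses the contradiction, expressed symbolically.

Toward a contradiction, assume L is regular with pumping length p.
Let q be a prime with q ≥ p+2 (infinitely many primes exist), and take w = a^q ∈ L with |w| = q ≥ p.
Write w = xyz as guaranteed by the lemma, with |xy| ≤ p and |y| > 0.
Then y = a^k for some k with 1 ≤ k ≤ p.
Since 1 ≤ k ≤ p, |xz| = q-k. Pump with i = q+1: |xy^{q+1}z| = (q-k)+(q+1)k = q+qk = q(1+k), which is composite (both factors ≥ 2). So xy^{q+1}z = a^{q(1+k)} ∉ L.
This contradicts the pumping lemma, so L is not regular.

a^{q(1+k)}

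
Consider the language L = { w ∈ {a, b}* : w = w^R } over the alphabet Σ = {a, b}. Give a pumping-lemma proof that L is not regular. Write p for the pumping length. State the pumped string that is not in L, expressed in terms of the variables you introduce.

Assume L is regular. Let p be the pumping length given by the pumping lemma.
Take w = a^p b a^p, a palindrome of length 2p+1 ≥ p.
The pumping lemma gives a decomposition w = xyz where |xy| ≤ p and |y| > 0.
Since the first p symbols of w are all a's and |xy| ≤ p, y lies entirely in the leading a-block: y = a^k for some k with 1 ≤ k ≤ p.
Pump with i = 2: xy^2z = a^{p+k} b a^p. Its reverse is a^p b a^{p+k}, which differs from xy^2z since k ≥ 1. So xy^2z is not a palindrome and xy^2z ∉ L.
This contradicts the pumping lemma, so L is not regular.

a^{p+k} b a^p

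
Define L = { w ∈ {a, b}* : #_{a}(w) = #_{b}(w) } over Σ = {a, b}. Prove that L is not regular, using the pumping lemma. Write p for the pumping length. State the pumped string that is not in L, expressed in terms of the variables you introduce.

a^{p+k} b^p

Suppose for contradiction that L is regular, and let p be the pumping length.
Choose w = a^p b^p ∈ L with |w| = 2p ≥ p.
By the pumping lemma, w = xyz with |xy| ≤ p and |y| ≥ 1.
Since the first p symbols of w are all a's and |xy| ≤ p, y lies entirely in the leading a-block: y = a^k for some k with 1 ≤ k ≤ p.
Pump with i = 2: xy^2z = a^{p+k} b^p has p+k occurrences of a but only p of b. Since k ≥ 1 the counts differ, so xy^2z ∉ L.
Contradiction. Therefore L is not regular.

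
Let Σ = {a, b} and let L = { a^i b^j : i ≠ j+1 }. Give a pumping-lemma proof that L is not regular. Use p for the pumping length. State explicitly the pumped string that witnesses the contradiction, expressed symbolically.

Assume L is regular. Let p be the pumping length given by the pumping lemma.
Choose w = a^p b^{p+p!-1}. Since p ≠ (p+p!-1)+1 = p+p!, w ∈ L; and |w| ≥ p.
Write w = xyz as guaranteed by the lemma, with |xy| ≤ p and |y| ≥ 1.
Because |xy| ≤ p and w begins with p copies of a, we have y = a^k with 1 ≤ k ≤ p.
Since 1 ≤ k ≤ p, k divides p!; set t = 1 + p!/k. Then xy^t z has p + (p!/k)·k = p + p! copies of a. Now the a-count is p+p! and (b-count)+1 = (p+p!-1)+1 = p+p!, so i ≠ j+1 fails. So xy^t z = a^{p+p!} b^{p+p!-1} ∉ L.
This contradicts the pumping lemma, so L is not regular.

a^{p+p!} b^{p+p!-1}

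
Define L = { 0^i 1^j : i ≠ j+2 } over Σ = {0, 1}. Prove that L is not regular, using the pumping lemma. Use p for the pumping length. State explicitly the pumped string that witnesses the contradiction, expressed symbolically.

0^{p+p!} 1^{p+p!-2}

Assume L is regular; let p be its pumping constant.
Choose w = 0^p 1^{p+p!-2}. Since p ≠ (p+p!-2)+2 = p+p!, w ∈ L; and |w| ≥ p.
The pumping lemma gives a decomposition w = xyz where |xy| ≤ p and y is nonempty.
Since the first p symbols of w are all 0's and |xy| ≤ p, y lies entirely in the leading 0-block: y = 0^k for some k with 1 ≤ k ≤ p.
Since 1 ≤ k ≤ p, k divides p!; set t = 1 + p!/k. Then xy^t z has p + (p!/k)·k = p + p! copies of 0. Now the 0-count is p+p! and (1-count)+2 = (p+p!-2)+2 = p+p!, so i ≠ j+2 fails. So xy^t z = 0^{p+p!} 1^{p+p!-2} ∉ L.
This is a contradiction; hence L is not regular.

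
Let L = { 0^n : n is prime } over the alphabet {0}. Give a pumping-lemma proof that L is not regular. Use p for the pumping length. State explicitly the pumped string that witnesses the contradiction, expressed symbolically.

0^{q(1+k)}

Assume L is regular; let p be its pumping constant.
Let q be a prime with q ≥ p+2 (infinitely many primes exist), and take w = 0^q ∈ L with |w| = q ≥ p.
The pumping lemma gives a decomposition w = xyz where |xy| ≤ p and |y| ≥ 1.
Then y = 0^k for some k with 1 ≤ k ≤ p.
Since 1 ≤ k ≤ p, |xz| = q-k. Pump with i = q+1: |xy^{q+1}z| = (q-k)+(q+1)k = q+qk = q(1+k), which is composite (both factors ≥ 2). So xy^{q+1}z = 0^{q(1+k)} ∉ L.
Contradiction. Therefore L is not regular.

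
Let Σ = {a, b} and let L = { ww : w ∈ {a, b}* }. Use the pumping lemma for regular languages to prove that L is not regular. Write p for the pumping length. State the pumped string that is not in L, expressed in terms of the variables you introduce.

Toward a contradiction, assume L is regular with pumping length p.
Take w = a^p b^p a^p b^p = uu where u = a^pb^p; then w ∈ L and |w| = 4p ≥ p.
By the pumping lemma, w = xyz with |xy| ≤ p and |y| > 0.
The first p characters of w are a's, so xy (and hence y) consists only of a's. Write y = a^k, 1 ≤ k ≤ p.
Pump with i = 2: xy^2z = a^{p+k} b^p a^p b^p, of length 4p+k. Suppose this equals vv. The string starts with a and ends with b, so v does too; thus the boundary between the two copies of v is a b→a transition. There is exactly one such transition, at position 2p+k, so |v| = 2p+k and |vv| = 4p+2k ≠ 4p+k since k ≥ 1. So xy^2z ∉ L.
This contradicts the pumping lemma, so L is not regular.

a^{p+k} b^p a^p b^p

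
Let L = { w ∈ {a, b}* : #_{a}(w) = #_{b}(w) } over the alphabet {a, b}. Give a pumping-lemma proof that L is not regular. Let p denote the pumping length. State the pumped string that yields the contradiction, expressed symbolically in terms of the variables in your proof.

a^{p+k} b^p

Assume L is regular. Let p be the pumping length given by the pumping lemma.
Choose w = a^p b^p ∈ L with |w| = 2p ≥ p.
Write w = xyz as guaranteed by the lemma, with |xy| ≤ p and y is nonempty.
The first p characters of w are a's, so xy (and hence y) consists only of a's. Write y = a^k, 1 ≤ k ≤ p.
Pump with i = 2: xy^2z = a^{p+k} b^p has p+k occurrences of a but only p of b. Since k ≥ 1 the counts differ, so xy^2z ∉ L.
This is a contradiction; hence L is not regular.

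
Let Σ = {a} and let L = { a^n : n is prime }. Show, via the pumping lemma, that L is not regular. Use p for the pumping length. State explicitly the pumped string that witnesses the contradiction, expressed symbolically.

Toward a contradiction, assume L is regular with pumping length p.
Let q be a prime with q ≥ p+2 (infinitely many primes exist), and take w = a^q ∈ L with |w| = q ≥ p.
By the pumping lemma, w = xyz with |xy| ≤ p and |y| ≥ 1.
Then y = a^k for some k with 1 ≤ k ≤ p.
Since 1 ≤ k ≤ p, |xz| = q-k. Pump with i = q+1: |xy^{q+1}z| = (q-k)+(q+1)k = q+qk = q(1+k), which is composite (both factors ≥ 2). So xy^{q+1}z = a^{q(1+k)} ∉ L.
This contradicts the pumping lemma, so L is not regular.

a^{q(1+k)}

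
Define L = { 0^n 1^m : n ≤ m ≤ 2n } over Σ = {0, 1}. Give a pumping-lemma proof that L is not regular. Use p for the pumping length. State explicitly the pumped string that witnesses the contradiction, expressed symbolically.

Toward a contradiction, assume L is regular with pumping length p.
Take w = 0^p 1^p ∈ L (since p ≤ p ≤ 2p), with |w| = 2p ≥ p.
Write w = xyz as guaranteed by the lemma, with |xy| ≤ p and |y| ≥ 1.
Since the first p symbols of w are all 0's and |xy| ≤ p, y lies entirely in the leading 0-block: y = 0^k for some k with 1 ≤ k ≤ p.
Pump with i = 2: xy^2z = 0^{p+k} 1^p. Now n = p+k > p = m, so the condition n ≤ m fails. Thus xy^2z ∉ L.
This is a contradiction; hence L is not regular.

0^{p+k} 1^p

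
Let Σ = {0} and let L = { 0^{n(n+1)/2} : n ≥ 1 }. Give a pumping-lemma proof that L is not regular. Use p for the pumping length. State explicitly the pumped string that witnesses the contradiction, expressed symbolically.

0^{p(p+1)/2+k}

Suppose for contradiction that L is regular, and let p be the pumping length.
Take w = 0^{p(p+1)/2} ∈ L with |w| = p(p+1)/2 ≥ p.
The pumping lemma gives a decomposition w = xyz where |xy| ≤ p and y is nonempty.
Then y = 0^k for some k with 1 ≤ k ≤ p.
Pump with i = 2: xy^2z = 0^{p(p+1)/2+k}. Since 1 ≤ k ≤ p, p(p+1)/2 < p(p+1)/2+k ≤ p(p+1)/2+p < (p+1)(p+2)/2, so p(p+1)/2+k is strictly between consecutive triangular numbers. So xy^2z ∉ L.
This is a contradiction; hence L is not regular.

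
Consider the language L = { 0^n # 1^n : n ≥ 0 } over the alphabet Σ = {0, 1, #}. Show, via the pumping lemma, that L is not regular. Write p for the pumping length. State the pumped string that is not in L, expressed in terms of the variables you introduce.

0^{p+k} # 1^p

Toward a contradiction, assume L is regular with pumping length p.
Take w = 0^p # 1^p ∈ L with |w| = 2p+1 ≥ p.
Write w = xyz as guaranteed by the lemma, with |xy| ≤ p and |y| > 0.
The first p characters of w are 0's, so xy (and hence y) consists only of 0's. Write y = 0^k, 1 ≤ k ≤ p.
Pump with i = 2: xy^2z = 0^{p+k} # 1^p, which would require p+k = p. But k ≥ 1, so xy^2z ∉ L.
This contradicts the pumping lemma, so L is not regular.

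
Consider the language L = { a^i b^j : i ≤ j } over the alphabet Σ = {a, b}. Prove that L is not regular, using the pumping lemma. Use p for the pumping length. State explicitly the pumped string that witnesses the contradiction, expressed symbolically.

a^{p+k} b^p

Assume L is regular. Let p be the pumping length given by the pumping lemma.
Choose w = a^p b^p ∈ L, with |w| = 2p ≥ p.
By the pumping lemma, w = xyz with |xy| ≤ p and |y| > 0.
Since the first p symbols of w are all a's and |xy| ≤ p, y lies entirely in the leading a-block: y = a^k for some k with 1 ≤ k ≤ p.
Consider xy^2z = a^{p+k} b^p. Since k ≥ 1, the a-count p+k exceeds the b-count p, so i ≤ j fails; thus xy^2z ∉ L.
Contradiction. Therefore L is not regular.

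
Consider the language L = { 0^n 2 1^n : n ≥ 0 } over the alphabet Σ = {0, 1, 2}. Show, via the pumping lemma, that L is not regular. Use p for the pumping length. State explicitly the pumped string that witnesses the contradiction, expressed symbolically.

Toward a contradiction, assume L is regular with pumping length p.
Take w = 0^p 2 1^p ∈ L with |w| = 2p+1 ≥ p.
The pumping lemma gives a decomposition w = xyz where |xy| ≤ p and |y| > 0.
The first p characters of w are 0's, so xy (and hence y) consists only of 0's. Write y = 0^k, 1 ≤ k ≤ p.
Pump with i = 2: xy^2z = 0^{p+k} 2 1^p, which would require p+k = p. But k ≥ 1, so xy^2z ∉ L.
This contradicts the pumping lemma, so L is not regular.

0^{p+k} 2 1^p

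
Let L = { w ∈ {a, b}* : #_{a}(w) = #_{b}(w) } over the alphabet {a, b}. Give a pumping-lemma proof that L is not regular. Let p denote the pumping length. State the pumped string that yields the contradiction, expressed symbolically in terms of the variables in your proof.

Suppose for contradiction that L is regular, and let p be the pumping length.
Choose w = a^p b^p ∈ L with |w| = 2p ≥ p.
The pumping lemma gives a decomposition w = xyz where |xy| ≤ p and |y| ≥ 1.
The first p characters of w are a's, so xy (and hence y) consists only of a's. Write y = a^k, 1 ≤ k ≤ p.
Pump with i = 2: xy^2z = a^{p+k} b^p has p+k occurrences of a but only p of b. Since k ≥ 1 the counts differ, so xy^2z ∉ L.
This contradicts the pumping lemma, so L is not regular.

a^{p+k} b^p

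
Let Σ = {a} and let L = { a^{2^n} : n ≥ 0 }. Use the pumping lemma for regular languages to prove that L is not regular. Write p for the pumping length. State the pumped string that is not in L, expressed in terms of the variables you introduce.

Assume L is regular; let p be its pumping constant.
Take w = a^{2^p} ∈ L with |w| = 2^p ≥ p.
Write w = xyz as guaranteed by the lemma, with |xy| ≤ p and |y| > 0.
Then y = a^k for some k with 1 ≤ k ≤ p.
Pump with i = 2: xy^2z = a^{2^p+k}. Since 1 ≤ k ≤ p < 2^p, we have 2^p < 2^p+k < 2^{p+1}, so 2^p+k is not a power of 2. So xy^2z ∉ L.
Contradiction. Therefore L is not regular.

a^{2^p+k}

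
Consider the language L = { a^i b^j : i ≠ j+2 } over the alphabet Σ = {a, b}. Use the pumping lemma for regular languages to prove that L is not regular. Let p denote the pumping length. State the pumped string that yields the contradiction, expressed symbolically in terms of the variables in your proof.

Assume L is regular; let p be its pumping constant.
Choose w = a^p b^{p+p!-2}. Since p ≠ (p+p!-2)+2 = p+p!, w ∈ L; and |w| ≥ p.
The pumping lemma gives a decomposition w = xyz where |xy| ≤ p and |y| > 0.
The first p characters of w are a's, so xy (and hence y) consists only of a's. Write y = a^k, 1 ≤ k ≤ p.
Since 1 ≤ k ≤ p, k divides p!; set t = 1 + p!/k. Then xy^t z has p + (p!/k)·k = p + p! copies of a. Now the a-count is p+p! and (b-count)+2 = (p+p!-2)+2 = p+p!, so i ≠ j+2 fails. So xy^t z = a^{p+p!} b^{p+p!-2} ∉ L.
This is a contradiction; hence L is not regular.

a^{p+p!} b^{p+p!-2}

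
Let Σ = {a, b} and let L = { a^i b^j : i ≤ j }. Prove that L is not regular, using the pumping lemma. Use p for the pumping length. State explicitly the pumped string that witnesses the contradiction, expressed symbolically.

a^{p+k} b^p

Assume L is regular. Let p be the pumping length given by the pumping lemma.
Choose w = a^p b^p ∈ L, with |w| = 2p ≥ p.
By the pumping lemma, w = xyz with |xy| ≤ p and |y| > 0.
The first p characters of w are a's, so xy (and hence y) consists only of a's. Write y = a^k, 1 ≤ k ≤ p.
Consider xy^2z = a^{p+k} b^p. Since k ≥ 1, the a-count p+k exceeds the b-count p, so i ≤ j fails; thus xy^2z ∉ L.
Contradiction. Therefore L is not regular.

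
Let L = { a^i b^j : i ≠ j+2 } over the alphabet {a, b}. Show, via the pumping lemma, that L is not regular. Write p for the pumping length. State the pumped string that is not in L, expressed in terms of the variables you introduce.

Assume L is regular. Let p be the pumping length given by the pumping lemma.
Choose w = a^p b^{p+p!-2}. Since p ≠ (p+p!-2)+2 = p+p!, w ∈ L; and |w| ≥ p.
By the pumping lemma, w = xyz with |xy| ≤ p and |y| > 0.
The first p characters of w are a's, so xy (and hence y) consists only of a's. Write y = a^k, 1 ≤ k ≤ p.
Since 1 ≤ k ≤ p, k divides p!; set t = 1 + p!/k. Then xy^t z has p + (p!/k)·k = p + p! copies of a. Now the a-count is p+p! and (b-count)+2 = (p+p!-2)+2 = p+p!, so i ≠ j+2 fails. So xy^t z = a^{p+p!} b^{p+p!-2} ∉ L.
This contradicts the pumping lemma, so L is not regular.

a^{p+p!} b^{p+p!-2}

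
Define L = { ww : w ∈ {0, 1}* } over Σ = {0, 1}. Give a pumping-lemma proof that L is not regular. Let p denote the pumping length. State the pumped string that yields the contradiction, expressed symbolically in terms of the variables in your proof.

Assume L is regular; let p be its pumping constant.
Take w = 0^p 1^p 0^p 1^p = uu where u = 0^p1^p; then w ∈ L and |w| = 4p ≥ p.
Write w = xyz as guaranteed by the lemma, with |xy| ≤ p and |y| ≥ 1.
Because |xy| ≤ p and w begins with p copies of 0, we have y = 0^k with 1 ≤ k ≤ p.
Pump with i = 2: xy^2z = 0^{p+k} 1^p 0^p 1^p, of length 4p+k. Suppose this equals vv. The string starts with 0 and ends with 1, so v does too; thus the boundary between the two copies of v is a 1→0 transition. There is exactly one such transition, at position 2p+k, so |v| = 2p+k and |vv| = 4p+2k ≠ 4p+k since k ≥ 1. So xy^2z ∉ L.
Contradiction. Therefore L is not regular.

0^{p+k} 1^p 0^p 1^p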